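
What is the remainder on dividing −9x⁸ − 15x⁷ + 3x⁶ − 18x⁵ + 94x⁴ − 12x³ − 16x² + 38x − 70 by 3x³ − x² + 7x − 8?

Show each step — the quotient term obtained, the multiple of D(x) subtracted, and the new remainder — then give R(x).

R(x) = −6x² − 2x − 6

Step 1: lead(−9x⁸ − 15x⁷ + 3x⁶ − 18x⁵ + 94x⁴ − 12x³ − 16x² + 38x − 70) ÷ lead(D) = −9x⁸ ÷ 3x³ = −3x⁵. Subtract (−3x⁵)·D = −9x⁸ + 3x⁷ − 21x⁶ + 24x⁵. Remainder: −18x⁷ + 24x⁶ − 42x⁵ + 94x⁴ − 12x³ − 16x² + 38x − 70.
Step 2: lead(−18x⁷ + 24x⁶ − 42x⁵ + 94x⁴ − 12x³ − 16x² + 38x − 70) ÷ lead(D) = −18x⁷ ÷ 3x³ = −6x⁴. Subtract (−6x⁴)·D = −18x⁷ + 6x⁶ − 42x⁵ + 48x⁴. Remainder: 18x⁶ + 46x⁴ − 12x³ − 16x² + 38x − 70.
Step 3: lead(18x⁶ + 46x⁴ − 12x³ − 16x² + 38x − 70) ÷ lead(D) = 18x⁶ ÷ 3x³ = 6x³. Subtract (6x³)·D = 18x⁶ − 6x⁵ + 42x⁴ − 48x³. Remainder: 6x⁵ + 4x⁴ + 36x³ − 16x² + 38x − 70.
Step 4: lead(6x⁵ + 4x⁴ + 36x³ − 16x² + 38x − 70) ÷ lead(D) = 6x⁵ ÷ 3x³ = 2x². Subtract (2x²)·D = 6x⁵ − 2x⁴ + 14x³ − 16x². Remainder: 6x⁴ + 22x³ + 38x − 70.
Step 5: lead(6x⁴ + 22x³ + 38x − 70) ÷ lead(D) = 6x⁴ ÷ 3x³ = 2x. Subtract (2x)·D = 6x⁴ − 2x³ + 14x² − 16x. Remainder: 24x³ − 14x² + 54x − 70.
Step 6: lead(24x³ − 14x² + 54x − 70) ÷ lead(D) = 24x³ ÷ 3x³ = 8. Subtract (8)·D = 24x³ − 8x² + 56x − 64. Remainder: −6x² − 2x − 6.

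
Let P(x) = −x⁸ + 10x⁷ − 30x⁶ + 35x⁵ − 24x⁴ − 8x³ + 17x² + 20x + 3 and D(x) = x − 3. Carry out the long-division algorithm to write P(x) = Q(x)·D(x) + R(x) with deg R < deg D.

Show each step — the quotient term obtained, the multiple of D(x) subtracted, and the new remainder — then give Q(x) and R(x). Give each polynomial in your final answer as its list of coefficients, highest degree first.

Step 1: lead(−x⁸ + 10x⁷ − 30x⁶ + 35x⁵ − 24x⁴ − 8x³ + 17x² + 20x + 3) ÷ lead(D) = −x⁸ ÷ x = −x⁷. Subtract (−x⁷)·D = −x⁸ + 3x⁷. Remainder: 7x⁷ − 30x⁶ + 35x⁵ − 24x⁴ − 8x³ + 17x² + 20x + 3.
Step 2: lead(7x⁷ − 30x⁶ + 35x⁵ − 24x⁴ − 8x³ + 17x² + 20x + 3) ÷ lead(D) = 7x⁷ ÷ x = 7x⁶. Subtract (7x⁶)·D = 7x⁷ − 21x⁶. Remainder: −9x⁶ + 35x⁵ − 24x⁴ − 8x³ + 17x² + 20x + 3.
Step 3: lead(−9x⁶ + 35x⁵ − 24x⁴ − 8x³ + 17x² + 20x + 3) ÷ lead(D) = −9x⁶ ÷ x = −9x⁵. Subtract (−9x⁵)·D = −9x⁶ + 27x⁵. Remainder: 8x⁵ − 24x⁴ − 8x³ + 17x² + 20x + 3.
Step 4: lead(8x⁵ − 24x⁴ − 8x³ + 17x² + 20x + 3) ÷ lead(D) = 8x⁵ ÷ x = 8x⁴. Subtract (8x⁴)·D = 8x⁵ − 24x⁴. Remainder: −8x³ + 17x² + 20x + 3.
Step 5: lead(−8x³ + 17x² + 20x + 3) ÷ lead(D) = −8x³ ÷ x = −8x². Subtract (−8x²)·D = −8x³ + 24x². Remainder: −7x² + 20x + 3.
Step 6: lead(−7x² + 20x + 3) ÷ lead(D) = −7x² ÷ x = −7x. Subtract (−7x)·D = −7x² + 21x. Remainder: −x + 3.
Step 7: lead(−x + 3) ÷ lead(D) = −x ÷ x = −1. Subtract (−1)·D = −x + 3. Remainder: 0.

Q = [-1, 7, -9, 8, 0, -8, -7, -1]; R = [0]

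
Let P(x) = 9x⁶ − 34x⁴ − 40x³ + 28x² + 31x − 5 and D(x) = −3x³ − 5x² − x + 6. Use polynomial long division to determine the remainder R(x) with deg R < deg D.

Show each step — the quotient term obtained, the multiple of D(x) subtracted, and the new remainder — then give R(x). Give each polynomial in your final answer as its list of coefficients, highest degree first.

R = [-3, 6, 1]

Step 1: lead(9x⁶ − 34x⁴ − 40x³ + 28x² + 31x − 5) ÷ lead(D) = 9x⁶ ÷ −3x³ = −3x³. Subtract (−3x³)·D = 9x⁶ + 15x⁵ + 3x⁴ − 18x³. Remainder: −15x⁵ − 37x⁴ − 22x³ + 28x² + 31x − 5.
Step 2: lead(−15x⁵ − 37x⁴ − 22x³ + 28x² + 31x − 5) ÷ lead(D) = −15x⁵ ÷ −3x³ = 5x². Subtract (5x²)·D = −15x⁵ − 25x⁴ − 5x³ + 30x². Remainder: −12x⁴ − 17x³ − 2x² + 31x − 5.
Step 3: lead(−12x⁴ − 17x³ − 2x² + 31x − 5) ÷ lead(D) = −12x⁴ ÷ −3x³ = 4x. Subtract (4x)·D = −12x⁴ − 20x³ − 4x² + 24x. Remainder: 3x³ + 2x² + 7x − 5.
Step 4: lead(3x³ + 2x² + 7x − 5) ÷ lead(D) = 3x³ ÷ −3x³ = −1. Subtract (−1)·D = 3x³ + 5x² + x − 6. Remainder: −3x² + 6x + 1.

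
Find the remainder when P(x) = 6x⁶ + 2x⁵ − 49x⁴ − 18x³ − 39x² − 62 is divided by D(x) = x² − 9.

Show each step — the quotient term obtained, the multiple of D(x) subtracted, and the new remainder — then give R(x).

R(x) = −8

Step 1: lead(6x⁶ + 2x⁵ − 49x⁴ − 18x³ − 39x² − 62) ÷ lead(D) = 6x⁶ ÷ x² = 6x⁴. Subtract (6x⁴)·D = 6x⁶ − 54x⁴. Remainder: 2x⁵ + 5x⁴ − 18x³ − 39x² − 62.
Step 2: lead(2x⁵ + 5x⁴ − 18x³ − 39x² − 62) ÷ lead(D) = 2x⁵ ÷ x² = 2x³. Subtract (2x³)·D = 2x⁵ − 18x³. Remainder: 5x⁴ − 39x² − 62.
Step 3: lead(5x⁴ − 39x² − 62) ÷ lead(D) = 5x⁴ ÷ x² = 5x². Subtract (5x²)·D = 5x⁴ − 45x². Remainder: 6x² − 62.
Step 4: lead(6x² − 62) ÷ lead(D) = 6x² ÷ x² = 6. Subtract (6)·D = 6x² − 54. Remainder: −8.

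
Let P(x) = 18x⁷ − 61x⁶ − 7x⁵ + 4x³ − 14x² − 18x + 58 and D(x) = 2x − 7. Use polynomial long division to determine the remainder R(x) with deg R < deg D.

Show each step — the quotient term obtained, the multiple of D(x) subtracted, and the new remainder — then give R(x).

Step 1: lead(18x⁷ − 61x⁶ − 7x⁵ + 4x³ − 14x² − 18x + 58) ÷ lead(D) = 18x⁷ ÷ 2x = 9x⁶. Subtract (9x⁶)·D = 18x⁷ − 63x⁶. Remainder: 2x⁶ − 7x⁵ + 4x³ − 14x² − 18x + 58.
Step 2: lead(2x⁶ − 7x⁵ + 4x³ − 14x² − 18x + 58) ÷ lead(D) = 2x⁶ ÷ 2x = x⁵. Subtract (x⁵)·D = 2x⁶ − 7x⁵. Remainder: 4x³ − 14x² − 18x + 58.
Step 3: lead(4x³ − 14x² − 18x + 58) ÷ lead(D) = 4x³ ÷ 2x = 2x². Subtract (2x²)·D = 4x³ − 14x². Remainder: −18x + 58.
Step 4: lead(−18x + 58) ÷ lead(D) = −18x ÷ 2x = −9. Subtract (−9)·D = −18x + 63. Remainder: −5.

R(x) = −5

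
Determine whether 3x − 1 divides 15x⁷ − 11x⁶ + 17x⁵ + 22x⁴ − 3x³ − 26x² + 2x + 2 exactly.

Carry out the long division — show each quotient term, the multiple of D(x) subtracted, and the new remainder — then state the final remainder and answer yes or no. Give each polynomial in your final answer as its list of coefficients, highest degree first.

R = [0], so D(x) is a factor of P(x). yes

Step 1: lead(15x⁷ − 11x⁶ + 17x⁵ + 22x⁴ − 3x³ − 26x² + 2x + 2) ÷ lead(D) = 15x⁷ ÷ 3x = 5x⁶. Subtract (5x⁶)·D = 15x⁷ − 5x⁶. Remainder: −6x⁶ + 17x⁵ + 22x⁴ − 3x³ − 26x² + 2x + 2.
Step 2: lead(−6x⁶ + 17x⁵ + 22x⁴ − 3x³ − 26x² + 2x + 2) ÷ lead(D) = −6x⁶ ÷ 3x = −2x⁵. Subtract (−2x⁵)·D = −6x⁶ + 2x⁵. Remainder: 15x⁵ + 22x⁴ − 3x³ − 26x² + 2x + 2.
Step 3: lead(15x⁵ + 22x⁴ − 3x³ − 26x² + 2x + 2) ÷ lead(D) = 15x⁵ ÷ 3x = 5x⁴. Subtract (5x⁴)·D = 15x⁵ − 5x⁴. Remainder: 27x⁴ − 3x³ − 26x² + 2x + 2.
Step 4: lead(27x⁴ − 3x³ − 26x² + 2x + 2) ÷ lead(D) = 27x⁴ ÷ 3x = 9x³. Subtract (9x³)·D = 27x⁴ − 9x³. Remainder: 6x³ − 26x² + 2x + 2.
Step 5: lead(6x³ − 26x² + 2x + 2) ÷ lead(D) = 6x³ ÷ 3x = 2x². Subtract (2x²)·D = 6x³ − 2x². Remainder: −24x² + 2x + 2.
Step 6: lead(−24x² + 2x + 2) ÷ lead(D) = −24x² ÷ 3x = −8x. Subtract (−8x)·D = −24x² + 8x. Remainder: −6x + 2.
Step 7: lead(−6x + 2) ÷ lead(D) = −6x ÷ 3x = −2. Subtract (−2)·D = −6x + 2. Remainder: 0.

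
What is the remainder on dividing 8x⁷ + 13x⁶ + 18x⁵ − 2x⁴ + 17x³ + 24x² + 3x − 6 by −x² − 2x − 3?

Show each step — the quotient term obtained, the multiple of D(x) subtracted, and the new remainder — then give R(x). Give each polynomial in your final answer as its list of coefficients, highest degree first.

Step 1: lead(8x⁷ + 13x⁶ + 18x⁵ − 2x⁴ + 17x³ + 24x² + 3x − 6) ÷ lead(D) = 8x⁷ ÷ −x² = −8x⁵. Subtract (−8x⁵)·D = 8x⁷ + 16x⁶ + 24x⁵. Remainder: −3x⁶ − 6x⁵ − 2x⁴ + 17x³ + 24x² + 3x − 6.
Step 2: lead(−3x⁶ − 6x⁵ − 2x⁴ + 17x³ + 24x² + 3x − 6) ÷ lead(D) = −3x⁶ ÷ −x² = 3x⁴. Subtract (3x⁴)·D = −3x⁶ − 6x⁵ − 9x⁴. Remainder: 7x⁴ + 17x³ + 24x² + 3x − 6.
Step 3: lead(7x⁴ + 17x³ + 24x² + 3x − 6) ÷ lead(D) = 7x⁴ ÷ −x² = −7x². Subtract (−7x²)·D = 7x⁴ + 14x³ + 21x². Remainder: 3x³ + 3x² + 3x − 6.
Step 4: lead(3x³ + 3x² + 3x − 6) ÷ lead(D) = 3x³ ÷ −x² = −3x. Subtract (−3x)·D = 3x³ + 6x² + 9x. Remainder: −3x² − 6x − 6.
Step 5: lead(−3x² − 6x − 6) ÷ lead(D) = −3x² ÷ −x² = 3. Subtract (3)·D = −3x² − 6x − 9. Remainder: 3.

R = [3]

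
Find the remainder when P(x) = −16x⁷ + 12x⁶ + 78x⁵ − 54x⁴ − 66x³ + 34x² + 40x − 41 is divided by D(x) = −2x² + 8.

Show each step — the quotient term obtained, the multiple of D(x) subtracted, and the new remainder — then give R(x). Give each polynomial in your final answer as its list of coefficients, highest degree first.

R = [-1]

Step 1: lead(−16x⁷ + 12x⁶ + 78x⁵ − 54x⁴ − 66x³ + 34x² + 40x − 41) ÷ lead(D) = −16x⁷ ÷ −2x² = 8x⁵. Subtract (8x⁵)·D = −16x⁷ + 64x⁵. Remainder: 12x⁶ + 14x⁵ − 54x⁴ − 66x³ + 34x² + 40x − 41.
Step 2: lead(12x⁶ + 14x⁵ − 54x⁴ − 66x³ + 34x² + 40x − 41) ÷ lead(D) = 12x⁶ ÷ −2x² = −6x⁴. Subtract (−6x⁴)·D = 12x⁶ − 48x⁴. Remainder: 14x⁵ − 6x⁴ − 66x³ + 34x² + 40x − 41.
Step 3: lead(14x⁵ − 6x⁴ − 66x³ + 34x² + 40x − 41) ÷ lead(D) = 14x⁵ ÷ −2x² = −7x³. Subtract (−7x³)·D = 14x⁵ − 56x³. Remainder: −6x⁴ − 10x³ + 34x² + 40x − 41.
Step 4: lead(−6x⁴ − 10x³ + 34x² + 40x − 41) ÷ lead(D) = −6x⁴ ÷ −2x² = 3x². Subtract (3x²)·D = −6x⁴ + 24x². Remainder: −10x³ + 10x² + 40x − 41.
Step 5: lead(−10x³ + 10x² + 40x − 41) ÷ lead(D) = −10x³ ÷ −2x² = 5x. Subtract (5x)·D = −10x³ + 40x. Remainder: 10x² − 41.
Step 6: lead(10x² − 41) ÷ lead(D) = 10x² ÷ −2x² = −5. Subtract (−5)·D = 10x² − 40. Remainder: −1.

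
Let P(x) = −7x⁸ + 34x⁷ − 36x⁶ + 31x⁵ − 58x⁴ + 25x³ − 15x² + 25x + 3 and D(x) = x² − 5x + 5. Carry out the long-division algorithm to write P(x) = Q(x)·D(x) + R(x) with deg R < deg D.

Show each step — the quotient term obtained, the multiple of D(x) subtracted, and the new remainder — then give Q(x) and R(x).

Q(x) = −7x⁶ − x⁵ − 6x⁴ + 6x³ + 2x² + 5x; R(x) = 3

Step 1: lead(−7x⁸ + 34x⁷ − 36x⁶ + 31x⁵ − 58x⁴ + 25x³ − 15x² + 25x + 3) ÷ lead(D) = −7x⁸ ÷ x² = −7x⁶. Subtract (−7x⁶)·D = −7x⁸ + 35x⁷ − 35x⁶. Remainder: −x⁷ − x⁶ + 31x⁵ − 58x⁴ + 25x³ − 15x² + 25x + 3.
Step 2: lead(−x⁷ − x⁶ + 31x⁵ − 58x⁴ + 25x³ − 15x² + 25x + 3) ÷ lead(D) = −x⁷ ÷ x² = −x⁵. Subtract (−x⁵)·D = −x⁷ + 5x⁶ − 5x⁵. Remainder: −6x⁶ + 36x⁵ − 58x⁴ + 25x³ − 15x² + 25x + 3.
Step 3: lead(−6x⁶ + 36x⁵ − 58x⁴ + 25x³ − 15x² + 25x + 3) ÷ lead(D) = −6x⁶ ÷ x² = −6x⁴. Subtract (−6x⁴)·D = −6x⁶ + 30x⁵ − 30x⁴. Remainder: 6x⁵ − 28x⁴ + 25x³ − 15x² + 25x + 3.
Step 4: lead(6x⁵ − 28x⁴ + 25x³ − 15x² + 25x + 3) ÷ lead(D) = 6x⁵ ÷ x² = 6x³. Subtract (6x³)·D = 6x⁵ − 30x⁴ + 30x³. Remainder: 2x⁴ − 5x³ − 15x² + 25x + 3.
Step 5: lead(2x⁴ − 5x³ − 15x² + 25x + 3) ÷ lead(D) = 2x⁴ ÷ x² = 2x². Subtract (2x²)·D = 2x⁴ − 10x³ + 10x². Remainder: 5x³ − 25x² + 25x + 3.
Step 6: lead(5x³ − 25x² + 25x + 3) ÷ lead(D) = 5x³ ÷ x² = 5x. Subtract (5x)·D = 5x³ − 25x² + 25x. Remainder: 3.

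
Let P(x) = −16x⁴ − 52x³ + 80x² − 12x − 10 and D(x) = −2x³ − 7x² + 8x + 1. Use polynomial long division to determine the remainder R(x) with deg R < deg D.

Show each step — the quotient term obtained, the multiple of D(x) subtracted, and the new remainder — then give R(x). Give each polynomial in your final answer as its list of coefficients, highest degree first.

R = [2, -4, -8]

Step 1: lead(−16x⁴ − 52x³ + 80x² − 12x − 10) ÷ lead(D) = −16x⁴ ÷ −2x³ = 8x. Subtract (8x)·D = −16x⁴ − 56x³ + 64x² + 8x. Remainder: 4x³ + 16x² − 20x − 10.
Step 2: lead(4x³ + 16x² − 20x − 10) ÷ lead(D) = 4x³ ÷ −2x³ = −2. Subtract (−2)·D = 4x³ + 14x² − 16x − 2. Remainder: 2x² − 4x − 8.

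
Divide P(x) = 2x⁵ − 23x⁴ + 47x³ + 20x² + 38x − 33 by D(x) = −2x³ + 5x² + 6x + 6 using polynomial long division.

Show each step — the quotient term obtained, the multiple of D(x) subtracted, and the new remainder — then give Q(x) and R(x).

Q(x) = −x² + 9x − 4; R(x) = −8x² + 8x − 9

Step 1: lead(2x⁵ − 23x⁴ + 47x³ + 20x² + 38x − 33) ÷ lead(D) = 2x⁵ ÷ −2x³ = −x². Subtract (−x²)·D = 2x⁵ − 5x⁴ − 6x³ − 6x². Remainder: −18x⁴ + 53x³ + 26x² + 38x − 33.
Step 2: lead(−18x⁴ + 53x³ + 26x² + 38x − 33) ÷ lead(D) = −18x⁴ ÷ −2x³ = 9x. Subtract (9x)·D = −18x⁴ + 45x³ + 54x² + 54x. Remainder: 8x³ − 28x² − 16x − 33.
Step 3: lead(8x³ − 28x² − 16x − 33) ÷ lead(D) = 8x³ ÷ −2x³ = −4. Subtract (−4)·D = 8x³ − 20x² − 24x − 24. Remainder: −8x² + 8x − 9.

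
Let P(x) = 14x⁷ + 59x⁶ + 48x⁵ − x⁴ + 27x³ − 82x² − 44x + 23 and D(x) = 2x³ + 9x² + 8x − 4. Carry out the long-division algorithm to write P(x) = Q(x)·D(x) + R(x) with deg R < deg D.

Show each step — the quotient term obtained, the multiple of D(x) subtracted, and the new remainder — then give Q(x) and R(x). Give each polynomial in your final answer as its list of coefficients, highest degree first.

Q = [7, -2, 5, -1, -6]; R = [-1]

Step 1: lead(14x⁷ + 59x⁶ + 48x⁵ − x⁴ + 27x³ − 82x² − 44x + 23) ÷ lead(D) = 14x⁷ ÷ 2x³ = 7x⁴. Subtract (7x⁴)·D = 14x⁷ + 63x⁶ + 56x⁵ − 28x⁴. Remainder: −4x⁶ − 8x⁵ + 27x⁴ + 27x³ − 82x² − 44x + 23.
Step 2: lead(−4x⁶ − 8x⁵ + 27x⁴ + 27x³ − 82x² − 44x + 23) ÷ lead(D) = −4x⁶ ÷ 2x³ = −2x³. Subtract (−2x³)·D = −4x⁶ − 18x⁵ − 16x⁴ + 8x³. Remainder: 10x⁵ + 43x⁴ + 19x³ − 82x² − 44x + 23.
Step 3: lead(10x⁵ + 43x⁴ + 19x³ − 82x² − 44x + 23) ÷ lead(D) = 10x⁵ ÷ 2x³ = 5x². Subtract (5x²)·D = 10x⁵ + 45x⁴ + 40x³ − 20x². Remainder: −2x⁴ − 21x³ − 62x² − 44x + 23.
Step 4: lead(−2x⁴ − 21x³ − 62x² − 44x + 23) ÷ lead(D) = −2x⁴ ÷ 2x³ = −x. Subtract (−x)·D = −2x⁴ − 9x³ − 8x² + 4x. Remainder: −12x³ − 54x² − 48x + 23.
Step 5: lead(−12x³ − 54x² − 48x + 23) ÷ lead(D) = −12x³ ÷ 2x³ = −6. Subtract (−6)·D = −12x³ − 54x² − 48x + 24. Remainder: −1.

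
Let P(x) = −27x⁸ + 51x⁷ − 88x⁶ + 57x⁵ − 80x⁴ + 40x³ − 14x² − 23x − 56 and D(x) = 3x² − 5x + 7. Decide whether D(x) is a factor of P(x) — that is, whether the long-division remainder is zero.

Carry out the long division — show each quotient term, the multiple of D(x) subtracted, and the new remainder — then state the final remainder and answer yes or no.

Step 1: lead(−27x⁸ + 51x⁷ − 88x⁶ + 57x⁵ − 80x⁴ + 40x³ − 14x² − 23x − 56) ÷ lead(D) = −27x⁸ ÷ 3x² = −9x⁶. Subtract (−9x⁶)·D = −27x⁸ + 45x⁷ − 63x⁶. Remainder: 6x⁷ − 25x⁶ + 57x⁵ − 80x⁴ + 40x³ − 14x² − 23x − 56.
Step 2: lead(6x⁷ − 25x⁶ + 57x⁵ − 80x⁴ + 40x³ − 14x² − 23x − 56) ÷ lead(D) = 6x⁷ ÷ 3x² = 2x⁵. Subtract (2x⁵)·D = 6x⁷ − 10x⁶ + 14x⁵. Remainder: −15x⁶ + 43x⁵ − 80x⁴ + 40x³ − 14x² − 23x − 56.
Step 3: lead(−15x⁶ + 43x⁵ − 80x⁴ + 40x³ − 14x² − 23x − 56) ÷ lead(D) = −15x⁶ ÷ 3x² = −5x⁴. Subtract (−5x⁴)·D = −15x⁶ + 25x⁵ − 35x⁴. Remainder: 18x⁵ − 45x⁴ + 40x³ − 14x² − 23x − 56.
Step 4: lead(18x⁵ − 45x⁴ + 40x³ − 14x² − 23x − 56) ÷ lead(D) = 18x⁵ ÷ 3x² = 6x³. Subtract (6x³)·D = 18x⁵ − 30x⁴ + 42x³. Remainder: −15x⁴ − 2x³ − 14x² − 23x − 56.
Step 5: lead(−15x⁴ − 2x³ − 14x² − 23x − 56) ÷ lead(D) = −15x⁴ ÷ 3x² = −5x². Subtract (−5x²)·D = −15x⁴ + 25x³ − 35x². Remainder: −27x³ + 21x² − 23x − 56.
Step 6: lead(−27x³ + 21x² − 23x − 56) ÷ lead(D) = −27x³ ÷ 3x² = −9x. Subtract (−9x)·D = −27x³ + 45x² − 63x. Remainder: −24x² + 40x − 56.
Step 7: lead(−24x² + 40x − 56) ÷ lead(D) = −24x² ÷ 3x² = −8. Subtract (−8)·D = −24x² + 40x − 56. Remainder: 0.

R(x) = 0, so D(x) is a factor of P(x). yes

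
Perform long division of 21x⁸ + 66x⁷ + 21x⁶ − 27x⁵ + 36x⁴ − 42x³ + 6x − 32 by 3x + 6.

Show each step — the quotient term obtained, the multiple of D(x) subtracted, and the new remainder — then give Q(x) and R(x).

Step 1: lead(21x⁸ + 66x⁷ + 21x⁶ − 27x⁵ + 36x⁴ − 42x³ + 6x − 32) ÷ lead(D) = 21x⁸ ÷ 3x = 7x⁷. Subtract (7x⁷)·D = 21x⁸ + 42x⁷. Remainder: 24x⁷ + 21x⁶ − 27x⁵ + 36x⁴ − 42x³ + 6x − 32.
Step 2: lead(24x⁷ + 21x⁶ − 27x⁵ + 36x⁴ − 42x³ + 6x − 32) ÷ lead(D) = 24x⁷ ÷ 3x = 8x⁶. Subtract (8x⁶)·D = 24x⁷ + 48x⁶. Remainder: −27x⁶ − 27x⁵ + 36x⁴ − 42x³ + 6x − 32.
Step 3: lead(−27x⁶ − 27x⁵ + 36x⁴ − 42x³ + 6x − 32) ÷ lead(D) = −27x⁶ ÷ 3x = −9x⁵. Subtract (−9x⁵)·D = −27x⁶ − 54x⁵. Remainder: 27x⁵ + 36x⁴ − 42x³ + 6x − 32.
Step 4: lead(27x⁵ + 36x⁴ − 42x³ + 6x − 32) ÷ lead(D) = 27x⁵ ÷ 3x = 9x⁴. Subtract (9x⁴)·D = 27x⁵ + 54x⁴. Remainder: −18x⁴ − 42x³ + 6x − 32.
Step 5: lead(−18x⁴ − 42x³ + 6x − 32) ÷ lead(D) = −18x⁴ ÷ 3x = −6x³. Subtract (−6x³)·D = −18x⁴ − 36x³. Remainder: −6x³ + 6x − 32.
Step 6: lead(−6x³ + 6x − 32) ÷ lead(D) = −6x³ ÷ 3x = −2x². Subtract (−2x²)·D = −6x³ − 12x². Remainder: 12x² + 6x − 32.
Step 7: lead(12x² + 6x − 32) ÷ lead(D) = 12x² ÷ 3x = 4x. Subtract (4x)·D = 12x² + 24x. Remainder: −18x − 32.
Step 8: lead(−18x − 32) ÷ lead(D) = −18x ÷ 3x = −6. Subtract (−6)·D = −18x − 36. Remainder: 4.

Q(x) = 7x⁷ + 8x⁶ − 9x⁵ + 9x⁴ − 6x³ − 2x² + 4x − 6; R(x) = 4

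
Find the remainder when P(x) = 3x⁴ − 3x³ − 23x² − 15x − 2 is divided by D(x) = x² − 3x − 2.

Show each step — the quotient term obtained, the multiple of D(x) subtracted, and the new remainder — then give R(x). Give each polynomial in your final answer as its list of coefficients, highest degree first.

R = [0]

Step 1: lead(3x⁴ − 3x³ − 23x² − 15x − 2) ÷ lead(D) = 3x⁴ ÷ x² = 3x². Subtract (3x²)·D = 3x⁴ − 9x³ − 6x². Remainder: 6x³ − 17x² − 15x − 2.
Step 2: lead(6x³ − 17x² − 15x − 2) ÷ lead(D) = 6x³ ÷ x² = 6x. Subtract (6x)·D = 6x³ − 18x² − 12x. Remainder: x² − 3x − 2.
Step 3: lead(x² − 3x − 2) ÷ lead(D) = x² ÷ x² = 1. Subtract (1)·D = x² − 3x − 2. Remainder: 0.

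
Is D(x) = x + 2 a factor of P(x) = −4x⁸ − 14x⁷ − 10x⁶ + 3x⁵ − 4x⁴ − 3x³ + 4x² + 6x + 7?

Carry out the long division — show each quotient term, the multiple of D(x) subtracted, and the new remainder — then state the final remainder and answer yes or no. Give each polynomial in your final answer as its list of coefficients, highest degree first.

Step 1: lead(−4x⁸ − 14x⁷ − 10x⁶ + 3x⁵ − 4x⁴ − 3x³ + 4x² + 6x + 7) ÷ lead(D) = −4x⁸ ÷ x = −4x⁷. Subtract (−4x⁷)·D = −4x⁸ − 8x⁷. Remainder: −6x⁷ − 10x⁶ + 3x⁵ − 4x⁴ − 3x³ + 4x² + 6x + 7.
Step 2: lead(−6x⁷ − 10x⁶ + 3x⁵ − 4x⁴ − 3x³ + 4x² + 6x + 7) ÷ lead(D) = −6x⁷ ÷ x = −6x⁶. Subtract (−6x⁶)·D = −6x⁷ − 12x⁶. Remainder: 2x⁶ + 3x⁵ − 4x⁴ − 3x³ + 4x² + 6x + 7.
Step 3: lead(2x⁶ + 3x⁵ − 4x⁴ − 3x³ + 4x² + 6x + 7) ÷ lead(D) = 2x⁶ ÷ x = 2x⁵. Subtract (2x⁵)·D = 2x⁶ + 4x⁵. Remainder: −x⁵ − 4x⁴ − 3x³ + 4x² + 6x + 7.
Step 4: lead(−x⁵ − 4x⁴ − 3x³ + 4x² + 6x + 7) ÷ lead(D) = −x⁵ ÷ x = −x⁴. Subtract (−x⁴)·D = −x⁵ − 2x⁴. Remainder: −2x⁴ − 3x³ + 4x² + 6x + 7.
Step 5: lead(−2x⁴ − 3x³ + 4x² + 6x + 7) ÷ lead(D) = −2x⁴ ÷ x = −2x³. Subtract (−2x³)·D = −2x⁴ − 4x³. Remainder: x³ + 4x² + 6x + 7.
Step 6: lead(x³ + 4x² + 6x + 7) ÷ lead(D) = x³ ÷ x = x². Subtract (x²)·D = x³ + 2x². Remainder: 2x² + 6x + 7.
Step 7: lead(2x² + 6x + 7) ÷ lead(D) = 2x² ÷ x = 2x. Subtract (2x)·D = 2x² + 4x. Remainder: 2x + 7.
Step 8: lead(2x + 7) ÷ lead(D) = 2x ÷ x = 2. Subtract (2)·D = 2x + 4. Remainder: 3.

R = [3], so D(x) is not a factor of P(x). no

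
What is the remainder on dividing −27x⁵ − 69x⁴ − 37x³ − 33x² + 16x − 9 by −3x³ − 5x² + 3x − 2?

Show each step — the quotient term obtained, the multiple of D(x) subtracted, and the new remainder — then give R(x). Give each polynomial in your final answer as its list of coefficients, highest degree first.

Step 1: lead(−27x⁵ − 69x⁴ − 37x³ − 33x² + 16x − 9) ÷ lead(D) = −27x⁵ ÷ −3x³ = 9x². Subtract (9x²)·D = −27x⁵ − 45x⁴ + 27x³ − 18x². Remainder: −24x⁴ − 64x³ − 15x² + 16x − 9.
Step 2: lead(−24x⁴ − 64x³ − 15x² + 16x − 9) ÷ lead(D) = −24x⁴ ÷ −3x³ = 8x. Subtract (8x)·D = −24x⁴ − 40x³ + 24x² − 16x. Remainder: −24x³ − 39x² + 32x − 9.
Step 3: lead(−24x³ − 39x² + 32x − 9) ÷ lead(D) = −24x³ ÷ −3x³ = 8. Subtract (8)·D = −24x³ − 40x² + 24x − 16. Remainder: x² + 8x + 7.

R = [1, 8, 7]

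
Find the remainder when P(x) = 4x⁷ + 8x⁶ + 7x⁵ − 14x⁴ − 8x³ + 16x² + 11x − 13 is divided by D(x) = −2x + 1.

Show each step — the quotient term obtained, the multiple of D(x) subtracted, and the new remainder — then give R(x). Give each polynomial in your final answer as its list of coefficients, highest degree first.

R = [-5]

Step 1: lead(4x⁷ + 8x⁶ + 7x⁵ − 14x⁴ − 8x³ + 16x² + 11x − 13) ÷ lead(D) = 4x⁷ ÷ −2x = −2x⁶. Subtract (−2x⁶)·D = 4x⁷ − 2x⁶. Remainder: 10x⁶ + 7x⁵ − 14x⁴ − 8x³ + 16x² + 11x − 13.
Step 2: lead(10x⁶ + 7x⁵ − 14x⁴ − 8x³ + 16x² + 11x − 13) ÷ lead(D) = 10x⁶ ÷ −2x = −5x⁵. Subtract (−5x⁵)·D = 10x⁶ − 5x⁵. Remainder: 12x⁵ − 14x⁴ − 8x³ + 16x² + 11x − 13.
Step 3: lead(12x⁵ − 14x⁴ − 8x³ + 16x² + 11x − 13) ÷ lead(D) = 12x⁵ ÷ −2x = −6x⁴. Subtract (−6x⁴)·D = 12x⁵ − 6x⁴. Remainder: −8x⁴ − 8x³ + 16x² + 11x − 13.
Step 4: lead(−8x⁴ − 8x³ + 16x² + 11x − 13) ÷ lead(D) = −8x⁴ ÷ −2x = 4x³. Subtract (4x³)·D = −8x⁴ + 4x³. Remainder: −12x³ + 16x² + 11x − 13.
Step 5: lead(−12x³ + 16x² + 11x − 13) ÷ lead(D) = −12x³ ÷ −2x = 6x². Subtract (6x²)·D = −12x³ + 6x². Remainder: 10x² + 11x − 13.
Step 6: lead(10x² + 11x − 13) ÷ lead(D) = 10x² ÷ −2x = −5x. Subtract (−5x)·D = 10x² − 5x. Remainder: 16x − 13.
Step 7: lead(16x − 13) ÷ lead(D) = 16x ÷ −2x = −8. Subtract (−8)·D = 16x − 8. Remainder: −5.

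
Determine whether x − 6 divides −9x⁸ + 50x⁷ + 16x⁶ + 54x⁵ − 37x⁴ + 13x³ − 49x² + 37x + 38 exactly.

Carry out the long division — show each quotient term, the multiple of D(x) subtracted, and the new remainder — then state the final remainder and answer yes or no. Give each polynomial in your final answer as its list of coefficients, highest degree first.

R = [8], so D(x) is not a factor of P(x). no

Step 1: lead(−9x⁸ + 50x⁷ + 16x⁶ + 54x⁵ − 37x⁴ + 13x³ − 49x² + 37x + 38) ÷ lead(D) = −9x⁸ ÷ x = −9x⁷. Subtract (−9x⁷)·D = −9x⁸ + 54x⁷. Remainder: −4x⁷ + 16x⁶ + 54x⁵ − 37x⁴ + 13x³ − 49x² + 37x + 38.
Step 2: lead(−4x⁷ + 16x⁶ + 54x⁵ − 37x⁴ + 13x³ − 49x² + 37x + 38) ÷ lead(D) = −4x⁷ ÷ x = −4x⁶. Subtract (−4x⁶)·D = −4x⁷ + 24x⁶. Remainder: −8x⁶ + 54x⁵ − 37x⁴ + 13x³ − 49x² + 37x + 38.
Step 3: lead(−8x⁶ + 54x⁵ − 37x⁴ + 13x³ − 49x² + 37x + 38) ÷ lead(D) = −8x⁶ ÷ x = −8x⁵. Subtract (−8x⁵)·D = −8x⁶ + 48x⁵. Remainder: 6x⁵ − 37x⁴ + 13x³ − 49x² + 37x + 38.
Step 4: lead(6x⁵ − 37x⁴ + 13x³ − 49x² + 37x + 38) ÷ lead(D) = 6x⁵ ÷ x = 6x⁴. Subtract (6x⁴)·D = 6x⁵ − 36x⁴. Remainder: −x⁴ + 13x³ − 49x² + 37x + 38.
Step 5: lead(−x⁴ + 13x³ − 49x² + 37x + 38) ÷ lead(D) = −x⁴ ÷ x = −x³. Subtract (−x³)·D = −x⁴ + 6x³. Remainder: 7x³ − 49x² + 37x + 38.
Step 6: lead(7x³ − 49x² + 37x + 38) ÷ lead(D) = 7x³ ÷ x = 7x². Subtract (7x²)·D = 7x³ − 42x². Remainder: −7x² + 37x + 38.
Step 7: lead(−7x² + 37x + 38) ÷ lead(D) = −7x² ÷ x = −7x. Subtract (−7x)·D = −7x² + 42x. Remainder: −5x + 38.
Step 8: lead(−5x + 38) ÷ lead(D) = −5x ÷ x = −5. Subtract (−5)·D = −5x + 30. Remainder: 8.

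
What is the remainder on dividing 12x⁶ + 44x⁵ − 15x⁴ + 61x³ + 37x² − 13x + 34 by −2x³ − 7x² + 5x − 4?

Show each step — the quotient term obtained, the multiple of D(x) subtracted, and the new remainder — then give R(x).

Step 1: lead(12x⁶ + 44x⁵ − 15x⁴ + 61x³ + 37x² − 13x + 34) ÷ lead(D) = 12x⁶ ÷ −2x³ = −6x³. Subtract (−6x³)·D = 12x⁶ + 42x⁵ − 30x⁴ + 24x³. Remainder: 2x⁵ + 15x⁴ + 37x³ + 37x² − 13x + 34.
Step 2: lead(2x⁵ + 15x⁴ + 37x³ + 37x² − 13x + 34) ÷ lead(D) = 2x⁵ ÷ −2x³ = −x². Subtract (−x²)·D = 2x⁵ + 7x⁴ − 5x³ + 4x². Remainder: 8x⁴ + 42x³ + 33x² − 13x + 34.
Step 3: lead(8x⁴ + 42x³ + 33x² − 13x + 34) ÷ lead(D) = 8x⁴ ÷ −2x³ = −4x. Subtract (−4x)·D = 8x⁴ + 28x³ − 20x² + 16x. Remainder: 14x³ + 53x² − 29x + 34.
Step 4: lead(14x³ + 53x² − 29x + 34) ÷ lead(D) = 14x³ ÷ −2x³ = −7. Subtract (−7)·D = 14x³ + 49x² − 35x + 28. Remainder: 4x² + 6x + 6.

R(x) = 4x² + 6x + 6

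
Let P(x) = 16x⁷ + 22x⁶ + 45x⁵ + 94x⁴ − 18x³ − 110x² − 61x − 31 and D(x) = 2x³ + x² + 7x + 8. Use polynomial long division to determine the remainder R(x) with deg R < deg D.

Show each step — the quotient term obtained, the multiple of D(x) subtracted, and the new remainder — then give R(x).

Step 1: lead(16x⁷ + 22x⁶ + 45x⁵ + 94x⁴ − 18x³ − 110x² − 61x − 31) ÷ lead(D) = 16x⁷ ÷ 2x³ = 8x⁴. Subtract (8x⁴)·D = 16x⁷ + 8x⁶ + 56x⁵ + 64x⁴. Remainder: 14x⁶ − 11x⁵ + 30x⁴ − 18x³ − 110x² − 61x − 31.
Step 2: lead(14x⁶ − 11x⁵ + 30x⁴ − 18x³ − 110x² − 61x − 31) ÷ lead(D) = 14x⁶ ÷ 2x³ = 7x³. Subtract (7x³)·D = 14x⁶ + 7x⁵ + 49x⁴ + 56x³. Remainder: −18x⁵ − 19x⁴ − 74x³ − 110x² − 61x − 31.
Step 3: lead(−18x⁵ − 19x⁴ − 74x³ − 110x² − 61x − 31) ÷ lead(D) = −18x⁵ ÷ 2x³ = −9x². Subtract (−9x²)·D = −18x⁵ − 9x⁴ − 63x³ − 72x². Remainder: −10x⁴ − 11x³ − 38x² − 61x − 31.
Step 4: lead(−10x⁴ − 11x³ − 38x² − 61x − 31) ÷ lead(D) = −10x⁴ ÷ 2x³ = −5x. Subtract (−5x)·D = −10x⁴ − 5x³ − 35x² − 40x. Remainder: −6x³ − 3x² − 21x − 31.
Step 5: lead(−6x³ − 3x² − 21x − 31) ÷ lead(D) = −6x³ ÷ 2x³ = −3. Subtract (−3)·D = −6x³ − 3x² − 21x − 24. Remainder: −7.

R(x) = −7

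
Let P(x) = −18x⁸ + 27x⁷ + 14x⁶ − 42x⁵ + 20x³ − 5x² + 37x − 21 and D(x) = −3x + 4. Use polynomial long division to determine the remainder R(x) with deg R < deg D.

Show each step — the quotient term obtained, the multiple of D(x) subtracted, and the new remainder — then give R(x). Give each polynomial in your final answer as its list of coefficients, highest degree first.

R = [-9]

Step 1: lead(−18x⁸ + 27x⁷ + 14x⁶ − 42x⁵ + 20x³ − 5x² + 37x − 21) ÷ lead(D) = −18x⁸ ÷ −3x = 6x⁷. Subtract (6x⁷)·D = −18x⁸ + 24x⁷. Remainder: 3x⁷ + 14x⁶ − 42x⁵ + 20x³ − 5x² + 37x − 21.
Step 2: lead(3x⁷ + 14x⁶ − 42x⁵ + 20x³ − 5x² + 37x − 21) ÷ lead(D) = 3x⁷ ÷ −3x = −x⁶. Subtract (−x⁶)·D = 3x⁷ − 4x⁶. Remainder: 18x⁶ − 42x⁵ + 20x³ − 5x² + 37x − 21.
Step 3: lead(18x⁶ − 42x⁵ + 20x³ − 5x² + 37x − 21) ÷ lead(D) = 18x⁶ ÷ −3x = −6x⁵. Subtract (−6x⁵)·D = 18x⁶ − 24x⁵. Remainder: −18x⁵ + 20x³ − 5x² + 37x − 21.
Step 4: lead(−18x⁵ + 20x³ − 5x² + 37x − 21) ÷ lead(D) = −18x⁵ ÷ −3x = 6x⁴. Subtract (6x⁴)·D = −18x⁵ + 24x⁴. Remainder: −24x⁴ + 20x³ − 5x² + 37x − 21.
Step 5: lead(−24x⁴ + 20x³ − 5x² + 37x − 21) ÷ lead(D) = −24x⁴ ÷ −3x = 8x³. Subtract (8x³)·D = −24x⁴ + 32x³. Remainder: −12x³ − 5x² + 37x − 21.
Step 6: lead(−12x³ − 5x² + 37x − 21) ÷ lead(D) = −12x³ ÷ −3x = 4x². Subtract (4x²)·D = −12x³ + 16x². Remainder: −21x² + 37x − 21.
Step 7: lead(−21x² + 37x − 21) ÷ lead(D) = −21x² ÷ −3x = 7x. Subtract (7x)·D = −21x² + 28x. Remainder: 9x − 21.
Step 8: lead(9x − 21) ÷ lead(D) = 9x ÷ −3x = −3. Subtract (−3)·D = 9x − 12. Remainder: −9.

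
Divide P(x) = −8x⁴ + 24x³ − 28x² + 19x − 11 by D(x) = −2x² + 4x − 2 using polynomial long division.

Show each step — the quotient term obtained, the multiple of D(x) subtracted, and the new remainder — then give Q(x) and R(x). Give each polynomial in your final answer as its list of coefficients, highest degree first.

Q = [4, -4, 2]; R = [3, -7]

Step 1: lead(−8x⁴ + 24x³ − 28x² + 19x − 11) ÷ lead(D) = −8x⁴ ÷ −2x² = 4x². Subtract (4x²)·D = −8x⁴ + 16x³ − 8x². Remainder: 8x³ − 20x² + 19x − 11.
Step 2: lead(8x³ − 20x² + 19x − 11) ÷ lead(D) = 8x³ ÷ −2x² = −4x. Subtract (−4x)·D = 8x³ − 16x² + 8x. Remainder: −4x² + 11x − 11.
Step 3: lead(−4x² + 11x − 11) ÷ lead(D) = −4x² ÷ −2x² = 2. Subtract (2)·D = −4x² + 8x − 4. Remainder: 3x − 7.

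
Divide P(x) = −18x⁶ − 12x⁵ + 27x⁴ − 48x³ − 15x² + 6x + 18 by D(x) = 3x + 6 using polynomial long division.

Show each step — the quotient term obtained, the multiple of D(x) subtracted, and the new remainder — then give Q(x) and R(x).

Q(x) = −6x⁵ + 8x⁴ − 7x³ − 2x² − x + 4; R(x) = −6

Step 1: lead(−18x⁶ − 12x⁵ + 27x⁴ − 48x³ − 15x² + 6x + 18) ÷ lead(D) = −18x⁶ ÷ 3x = −6x⁵. Subtract (−6x⁵)·D = −18x⁶ − 36x⁵. Remainder: 24x⁵ + 27x⁴ − 48x³ − 15x² + 6x + 18.
Step 2: lead(24x⁵ + 27x⁴ − 48x³ − 15x² + 6x + 18) ÷ lead(D) = 24x⁵ ÷ 3x = 8x⁴. Subtract (8x⁴)·D = 24x⁵ + 48x⁴. Remainder: −21x⁴ − 48x³ − 15x² + 6x + 18.
Step 3: lead(−21x⁴ − 48x³ − 15x² + 6x + 18) ÷ lead(D) = −21x⁴ ÷ 3x = −7x³. Subtract (−7x³)·D = −21x⁴ − 42x³. Remainder: −6x³ − 15x² + 6x + 18.
Step 4: lead(−6x³ − 15x² + 6x + 18) ÷ lead(D) = −6x³ ÷ 3x = −2x². Subtract (−2x²)·D = −6x³ − 12x². Remainder: −3x² + 6x + 18.
Step 5: lead(−3x² + 6x + 18) ÷ lead(D) = −3x² ÷ 3x = −x. Subtract (−x)·D = −3x² − 6x. Remainder: 12x + 18.
Step 6: lead(12x + 18) ÷ lead(D) = 12x ÷ 3x = 4. Subtract (4)·D = 12x + 24. Remainder: −6.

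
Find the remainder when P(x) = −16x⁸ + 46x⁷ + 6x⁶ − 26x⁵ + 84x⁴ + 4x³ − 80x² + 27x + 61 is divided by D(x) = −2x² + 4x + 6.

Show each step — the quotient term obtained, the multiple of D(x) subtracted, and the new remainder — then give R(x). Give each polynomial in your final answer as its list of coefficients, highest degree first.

Step 1: lead(−16x⁸ + 46x⁷ + 6x⁶ − 26x⁵ + 84x⁴ + 4x³ − 80x² + 27x + 61) ÷ lead(D) = −16x⁸ ÷ −2x² = 8x⁶. Subtract (8x⁶)·D = −16x⁸ + 32x⁷ + 48x⁶. Remainder: 14x⁷ − 42x⁶ − 26x⁵ + 84x⁴ + 4x³ − 80x² + 27x + 61.
Step 2: lead(14x⁷ − 42x⁶ − 26x⁵ + 84x⁴ + 4x³ − 80x² + 27x + 61) ÷ lead(D) = 14x⁷ ÷ −2x² = −7x⁵. Subtract (−7x⁵)·D = 14x⁷ − 28x⁶ − 42x⁵. Remainder: −14x⁶ + 16x⁵ + 84x⁴ + 4x³ − 80x² + 27x + 61.
Step 3: lead(−14x⁶ + 16x⁵ + 84x⁴ + 4x³ − 80x² + 27x + 61) ÷ lead(D) = −14x⁶ ÷ −2x² = 7x⁴. Subtract (7x⁴)·D = −14x⁶ + 28x⁵ + 42x⁴. Remainder: −12x⁵ + 42x⁴ + 4x³ − 80x² + 27x + 61.
Step 4: lead(−12x⁵ + 42x⁴ + 4x³ − 80x² + 27x + 61) ÷ lead(D) = −12x⁵ ÷ −2x² = 6x³. Subtract (6x³)·D = −12x⁵ + 24x⁴ + 36x³. Remainder: 18x⁴ − 32x³ − 80x² + 27x + 61.
Step 5: lead(18x⁴ − 32x³ − 80x² + 27x + 61) ÷ lead(D) = 18x⁴ ÷ −2x² = −9x². Subtract (−9x²)·D = 18x⁴ − 36x³ − 54x². Remainder: 4x³ − 26x² + 27x + 61.
Step 6: lead(4x³ − 26x² + 27x + 61) ÷ lead(D) = 4x³ ÷ −2x² = −2x. Subtract (−2x)·D = 4x³ − 8x² − 12x. Remainder: −18x² + 39x + 61.
Step 7: lead(−18x² + 39x + 61) ÷ lead(D) = −18x² ÷ −2x² = 9. Subtract (9)·D = −18x² + 36x + 54. Remainder: 3x + 7.

R = [3, 7]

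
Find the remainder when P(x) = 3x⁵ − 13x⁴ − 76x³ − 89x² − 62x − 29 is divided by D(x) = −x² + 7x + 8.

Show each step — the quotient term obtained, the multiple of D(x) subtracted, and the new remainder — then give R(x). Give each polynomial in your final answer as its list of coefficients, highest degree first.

R = [-9, -5]

Step 1: lead(3x⁵ − 13x⁴ − 76x³ − 89x² − 62x − 29) ÷ lead(D) = 3x⁵ ÷ −x² = −3x³. Subtract (−3x³)·D = 3x⁵ − 21x⁴ − 24x³. Remainder: 8x⁴ − 52x³ − 89x² − 62x − 29.
Step 2: lead(8x⁴ − 52x³ − 89x² − 62x − 29) ÷ lead(D) = 8x⁴ ÷ −x² = −8x². Subtract (−8x²)·D = 8x⁴ − 56x³ − 64x². Remainder: 4x³ − 25x² − 62x − 29.
Step 3: lead(4x³ − 25x² − 62x − 29) ÷ lead(D) = 4x³ ÷ −x² = −4x. Subtract (−4x)·D = 4x³ − 28x² − 32x. Remainder: 3x² − 30x − 29.
Step 4: lead(3x² − 30x − 29) ÷ lead(D) = 3x² ÷ −x² = −3. Subtract (−3)·D = 3x² − 21x − 24. Remainder: −9x − 5.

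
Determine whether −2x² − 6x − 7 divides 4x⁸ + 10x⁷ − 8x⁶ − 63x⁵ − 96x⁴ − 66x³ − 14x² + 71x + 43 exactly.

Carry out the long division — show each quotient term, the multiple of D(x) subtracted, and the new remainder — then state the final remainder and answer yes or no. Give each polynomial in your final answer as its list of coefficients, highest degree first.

Step 1: lead(4x⁸ + 10x⁷ − 8x⁶ − 63x⁵ − 96x⁴ − 66x³ − 14x² + 71x + 43) ÷ lead(D) = 4x⁸ ÷ −2x² = −2x⁶. Subtract (−2x⁶)·D = 4x⁸ + 12x⁷ + 14x⁶. Remainder: −2x⁷ − 22x⁶ − 63x⁵ − 96x⁴ − 66x³ − 14x² + 71x + 43.
Step 2: lead(−2x⁷ − 22x⁶ − 63x⁵ − 96x⁴ − 66x³ − 14x² + 71x + 43) ÷ lead(D) = −2x⁷ ÷ −2x² = x⁵. Subtract (x⁵)·D = −2x⁷ − 6x⁶ − 7x⁵. Remainder: −16x⁶ − 56x⁵ − 96x⁴ − 66x³ − 14x² + 71x + 43.
Step 3: lead(−16x⁶ − 56x⁵ − 96x⁴ − 66x³ − 14x² + 71x + 43) ÷ lead(D) = −16x⁶ ÷ −2x² = 8x⁴. Subtract (8x⁴)·D = −16x⁶ − 48x⁵ − 56x⁴. Remainder: −8x⁵ − 40x⁴ − 66x³ − 14x² + 71x + 43.
Step 4: lead(−8x⁵ − 40x⁴ − 66x³ − 14x² + 71x + 43) ÷ lead(D) = −8x⁵ ÷ −2x² = 4x³. Subtract (4x³)·D = −8x⁵ − 24x⁴ − 28x³. Remainder: −16x⁴ − 38x³ − 14x² + 71x + 43.
Step 5: lead(−16x⁴ − 38x³ − 14x² + 71x + 43) ÷ lead(D) = −16x⁴ ÷ −2x² = 8x². Subtract (8x²)·D = −16x⁴ − 48x³ − 56x². Remainder: 10x³ + 42x² + 71x + 43.
Step 6: lead(10x³ + 42x² + 71x + 43) ÷ lead(D) = 10x³ ÷ −2x² = −5x. Subtract (−5x)·D = 10x³ + 30x² + 35x. Remainder: 12x² + 36x + 43.
Step 7: lead(12x² + 36x + 43) ÷ lead(D) = 12x² ÷ −2x² = −6. Subtract (−6)·D = 12x² + 36x + 42. Remainder: 1.

R = [1], so D(x) is not a factor of P(x). no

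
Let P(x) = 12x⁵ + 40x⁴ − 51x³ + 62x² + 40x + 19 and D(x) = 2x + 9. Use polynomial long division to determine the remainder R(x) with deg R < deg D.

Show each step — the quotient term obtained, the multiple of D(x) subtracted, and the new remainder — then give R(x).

Step 1: lead(12x⁵ + 40x⁴ − 51x³ + 62x² + 40x + 19) ÷ lead(D) = 12x⁵ ÷ 2x = 6x⁴. Subtract (6x⁴)·D = 12x⁵ + 54x⁴. Remainder: −14x⁴ − 51x³ + 62x² + 40x + 19.
Step 2: lead(−14x⁴ − 51x³ + 62x² + 40x + 19) ÷ lead(D) = −14x⁴ ÷ 2x = −7x³. Subtract (−7x³)·D = −14x⁴ − 63x³. Remainder: 12x³ + 62x² + 40x + 19.
Step 3: lead(12x³ + 62x² + 40x + 19) ÷ lead(D) = 12x³ ÷ 2x = 6x². Subtract (6x²)·D = 12x³ + 54x². Remainder: 8x² + 40x + 19.
Step 4: lead(8x² + 40x + 19) ÷ lead(D) = 8x² ÷ 2x = 4x. Subtract (4x)·D = 8x² + 36x. Remainder: 4x + 19.
Step 5: lead(4x + 19) ÷ lead(D) = 4x ÷ 2x = 2. Subtract (2)·D = 4x + 18. Remainder: 1.

R(x) = 1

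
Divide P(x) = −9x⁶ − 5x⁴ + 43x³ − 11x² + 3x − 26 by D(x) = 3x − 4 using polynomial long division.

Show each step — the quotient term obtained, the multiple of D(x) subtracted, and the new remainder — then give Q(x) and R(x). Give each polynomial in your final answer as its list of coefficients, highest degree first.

Step 1: lead(−9x⁶ − 5x⁴ + 43x³ − 11x² + 3x − 26) ÷ lead(D) = −9x⁶ ÷ 3x = −3x⁵. Subtract (−3x⁵)·D = −9x⁶ + 12x⁵. Remainder: −12x⁵ − 5x⁴ + 43x³ − 11x² + 3x − 26.
Step 2: lead(−12x⁵ − 5x⁴ + 43x³ − 11x² + 3x − 26) ÷ lead(D) = −12x⁵ ÷ 3x = −4x⁴. Subtract (−4x⁴)·D = −12x⁵ + 16x⁴. Remainder: −21x⁴ + 43x³ − 11x² + 3x − 26.
Step 3: lead(−21x⁴ + 43x³ − 11x² + 3x − 26) ÷ lead(D) = −21x⁴ ÷ 3x = −7x³. Subtract (−7x³)·D = −21x⁴ + 28x³. Remainder: 15x³ − 11x² + 3x − 26.
Step 4: lead(15x³ − 11x² + 3x − 26) ÷ lead(D) = 15x³ ÷ 3x = 5x². Subtract (5x²)·D = 15x³ − 20x². Remainder: 9x² + 3x − 26.
Step 5: lead(9x² + 3x − 26) ÷ lead(D) = 9x² ÷ 3x = 3x. Subtract (3x)·D = 9x² − 12x. Remainder: 15x − 26.
Step 6: lead(15x − 26) ÷ lead(D) = 15x ÷ 3x = 5. Subtract (5)·D = 15x − 20. Remainder: −6.

Q = [-3, -4, -7, 5, 3, 5]; R = [-6]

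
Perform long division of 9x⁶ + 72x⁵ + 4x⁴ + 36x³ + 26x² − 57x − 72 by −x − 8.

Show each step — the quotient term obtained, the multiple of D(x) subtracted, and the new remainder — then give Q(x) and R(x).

Step 1: lead(9x⁶ + 72x⁵ + 4x⁴ + 36x³ + 26x² − 57x − 72) ÷ lead(D) = 9x⁶ ÷ −x = −9x⁵. Subtract (−9x⁵)·D = 9x⁶ + 72x⁵. Remainder: 4x⁴ + 36x³ + 26x² − 57x − 72.
Step 2: lead(4x⁴ + 36x³ + 26x² − 57x − 72) ÷ lead(D) = 4x⁴ ÷ −x = −4x³. Subtract (−4x³)·D = 4x⁴ + 32x³. Remainder: 4x³ + 26x² − 57x − 72.
Step 3: lead(4x³ + 26x² − 57x − 72) ÷ lead(D) = 4x³ ÷ −x = −4x². Subtract (−4x²)·D = 4x³ + 32x². Remainder: −6x² − 57x − 72.
Step 4: lead(−6x² − 57x − 72) ÷ lead(D) = −6x² ÷ −x = 6x. Subtract (6x)·D = −6x² − 48x. Remainder: −9x − 72.
Step 5: lead(−9x − 72) ÷ lead(D) = −9x ÷ −x = 9. Subtract (9)·D = −9x − 72. Remainder: 0.

Q(x) = −9x⁵ − 4x³ − 4x² + 6x + 9; R(x) = 0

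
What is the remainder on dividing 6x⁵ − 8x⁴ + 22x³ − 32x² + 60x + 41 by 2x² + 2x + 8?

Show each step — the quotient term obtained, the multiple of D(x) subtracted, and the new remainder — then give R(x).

Step 1: lead(6x⁵ − 8x⁴ + 22x³ − 32x² + 60x + 41) ÷ lead(D) = 6x⁵ ÷ 2x² = 3x³. Subtract (3x³)·D = 6x⁵ + 6x⁴ + 24x³. Remainder: −14x⁴ − 2x³ − 32x² + 60x + 41.
Step 2: lead(−14x⁴ − 2x³ − 32x² + 60x + 41) ÷ lead(D) = −14x⁴ ÷ 2x² = −7x². Subtract (−7x²)·D = −14x⁴ − 14x³ − 56x². Remainder: 12x³ + 24x² + 60x + 41.
Step 3: lead(12x³ + 24x² + 60x + 41) ÷ lead(D) = 12x³ ÷ 2x² = 6x. Subtract (6x)·D = 12x³ + 12x² + 48x. Remainder: 12x² + 12x + 41.
Step 4: lead(12x² + 12x + 41) ÷ lead(D) = 12x² ÷ 2x² = 6. Subtract (6)·D = 12x² + 12x + 48. Remainder: −7.

R(x) = −7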